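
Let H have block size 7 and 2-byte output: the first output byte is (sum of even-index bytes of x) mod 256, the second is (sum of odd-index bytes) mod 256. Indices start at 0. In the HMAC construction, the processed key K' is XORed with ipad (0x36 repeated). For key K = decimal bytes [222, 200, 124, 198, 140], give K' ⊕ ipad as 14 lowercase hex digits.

Key decimal bytes [222, 200, 124, 198, 140] = de c8 7c c6 8c is 5 bytes ≤ B = 7; zero-pad to 7 bytes: K' = de c8 7c c6 8c 00 00.
XOR each byte with 0x36: de⊕36=e8, c8⊕36=fe, 7c⊕36=4a, c6⊕36=f0, 8c⊕36=ba, 00⊕36=36, 00⊕36=36.

e8fe4af0ba3636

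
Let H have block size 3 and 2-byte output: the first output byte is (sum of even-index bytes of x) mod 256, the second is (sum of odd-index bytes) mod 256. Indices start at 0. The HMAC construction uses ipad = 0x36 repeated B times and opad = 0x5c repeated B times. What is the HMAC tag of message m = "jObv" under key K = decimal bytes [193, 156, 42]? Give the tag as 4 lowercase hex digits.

8998

Key decimal bytes [193, 156, 42] = c1 9c 2a is exactly B = 3 bytes: K' = c1 9c 2a.
K' ⊕ ipad = f7 aa 1c.  K' ⊕ opad = 9d c0 76.
Inner input = (K'⊕ipad) ∥ m = f7 aa 1c ∥ 6a 4f 62 76.
Inner hash: even-index sum = 472 mod 256 = 216; odd-index sum = 374 mod 256 = 118 → d8 76.
Outer input = (K'⊕opad) ∥ inner = 9d c0 76 ∥ d8 76.
Outer hash (tag): even-index sum = 393 mod 256 = 137; odd-index sum = 408 mod 256 = 152 → 89 98.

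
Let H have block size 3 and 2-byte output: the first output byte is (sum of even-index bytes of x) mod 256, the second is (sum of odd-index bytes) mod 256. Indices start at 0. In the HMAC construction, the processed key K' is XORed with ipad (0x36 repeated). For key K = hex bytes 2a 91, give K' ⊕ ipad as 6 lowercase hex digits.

Key hex bytes 2a 91 is 2 bytes ≤ B = 3; zero-pad to 3 bytes: K' = 2a 91 00.
XOR each byte with 0x36: 2a⊕36=1c, 91⊕36=a7, 00⊕36=36.

1ca736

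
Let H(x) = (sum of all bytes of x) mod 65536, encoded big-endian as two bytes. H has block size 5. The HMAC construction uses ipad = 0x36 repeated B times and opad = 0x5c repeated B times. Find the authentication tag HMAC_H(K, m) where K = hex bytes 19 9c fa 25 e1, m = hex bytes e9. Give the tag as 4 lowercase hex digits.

035c

Key hex bytes 19 9c fa 25 e1 is exactly B = 5 bytes: K' = 19 9c fa 25 e1.
K' ⊕ ipad = 2f aa cc 13 d7.  K' ⊕ opad = 45 c0 a6 79 bd.
Inner input = (K'⊕ipad) ∥ m = 2f aa cc 13 d7 ∥ e9.
Inner hash: sum = 47+170+204+19+215+233 = 888 → 03 78.
Outer input = (K'⊕opad) ∥ inner = 45 c0 a6 79 bd ∥ 03 78.
Outer hash (tag): sum = 69+192+166+121+189+3+120 = 860 → 03 5c.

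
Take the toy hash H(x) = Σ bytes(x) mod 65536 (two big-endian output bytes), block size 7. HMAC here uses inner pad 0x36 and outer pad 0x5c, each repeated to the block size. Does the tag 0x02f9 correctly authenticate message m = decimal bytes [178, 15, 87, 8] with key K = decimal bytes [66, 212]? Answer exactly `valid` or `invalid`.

Key decimal bytes [66, 212] = 42 d4 is 2 bytes ≤ B = 7; zero-pad to 7 bytes: K' = 42 d4 00 00 00 00 00.
K' ⊕ ipad = 74 e2 36 36 36 36 36; K' ⊕ opad = 1e 88 5c 5c 5c 5c 5c.
Inner hash: sum = 116+226+54+54+54+54+54+178+15+87+8 = 900 → 03 84.
Outer hash (recomputed tag): sum = 30+136+92+92+92+92+92+3+132 = 761 → 02 f9.
Recomputed tag = 02f9; claimed = 02f9 → match.

valid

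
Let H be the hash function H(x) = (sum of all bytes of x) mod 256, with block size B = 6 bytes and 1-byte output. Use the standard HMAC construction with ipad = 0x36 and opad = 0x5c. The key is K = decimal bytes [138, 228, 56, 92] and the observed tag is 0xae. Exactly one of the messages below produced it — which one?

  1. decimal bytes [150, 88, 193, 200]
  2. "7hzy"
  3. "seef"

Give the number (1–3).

2

Key decimal bytes [138, 228, 56, 92] = 8a e4 38 5c is 4 bytes ≤ B = 6; zero-pad to 6 bytes: K' = 8a e4 38 5c 00 00.
K' ⊕ ipad = bc d2 0e 6a 36 36; K' ⊕ opad = d6 b8 64 00 5c 5c.
m1: inner = H(bc d2 0e 6a 36 36 96 58 c1 c8) = e9; tag = H(d6 b8 64 00 5c 5c e9) = 93
m2: inner = H(bc d2 0e 6a 36 36 37 68 7a 79) = 04; tag = H(d6 b8 64 00 5c 5c 04) = ae ← matches
m3: inner = H(bc d2 0e 6a 36 36 73 65 65 66) = 15; tag = H(d6 b8 64 00 5c 5c 15) = bf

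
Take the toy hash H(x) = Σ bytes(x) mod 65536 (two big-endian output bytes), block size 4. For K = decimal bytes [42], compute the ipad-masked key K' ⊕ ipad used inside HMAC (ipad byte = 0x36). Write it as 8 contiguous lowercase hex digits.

1c363636

Key decimal bytes [42] = 2a is 1 byte ≤ B = 4; zero-pad to 4 bytes: K' = 2a 00 00 00.
XOR each byte with 0x36: 2a⊕36=1c, 00⊕36=36, 00⊕36=36, 00⊕36=36.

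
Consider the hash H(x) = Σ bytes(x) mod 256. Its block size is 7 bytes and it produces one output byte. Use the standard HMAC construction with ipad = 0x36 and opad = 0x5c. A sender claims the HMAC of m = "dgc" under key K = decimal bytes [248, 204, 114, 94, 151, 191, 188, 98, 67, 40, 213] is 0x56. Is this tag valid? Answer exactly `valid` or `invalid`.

Key decimal bytes [248, 204, 114, 94, 151, 191, 188, 98, 67, 40, 213] = f8 cc 72 5e 97 bf bc 62 43 28 d5 is 11 bytes > B = 7, so hash it first: H(key) = 48, then zero-pad to 7 bytes: K' = 48 00 00 00 00 00 00.
K' ⊕ ipad = 7e 36 36 36 36 36 36; K' ⊕ opad = 14 5c 5c 5c 5c 5c 5c.
Inner hash: sum = 126+54+54+54+54+54+54+100+103+99 = 752; mod 256 = 240 → f0.
Outer hash (recomputed tag): sum = 20+92+92+92+92+92+92+240 = 812; mod 256 = 44 → 2c.
Recomputed tag = 2c; claimed = 56 → mismatch.

invalid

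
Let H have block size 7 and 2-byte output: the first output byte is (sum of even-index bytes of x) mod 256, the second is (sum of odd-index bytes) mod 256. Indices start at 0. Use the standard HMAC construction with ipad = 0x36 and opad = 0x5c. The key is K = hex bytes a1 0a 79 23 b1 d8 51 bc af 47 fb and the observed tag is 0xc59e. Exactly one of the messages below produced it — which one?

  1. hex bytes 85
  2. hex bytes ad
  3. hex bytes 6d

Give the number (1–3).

Key hex bytes a1 0a 79 23 b1 d8 51 bc af 47 fb is 11 bytes > B = 7, so hash it first: H(key) = c6 08, then zero-pad to 7 bytes: K' = c6 08 00 00 00 00 00.
K' ⊕ ipad = f0 3e 36 36 36 36 36; K' ⊕ opad = 9a 54 5c 5c 5c 5c 5c.
m1: inner = H(f0 3e 36 36 36 36 36 85) = 92 2f; tag = H(9a 54 5c 5c 5c 5c 5c 92 2f) = dd9e
m2: inner = H(f0 3e 36 36 36 36 36 ad) = 92 57; tag = H(9a 54 5c 5c 5c 5c 5c 92 57) = 059e
m3: inner = H(f0 3e 36 36 36 36 36 6d) = 92 17; tag = H(9a 54 5c 5c 5c 5c 5c 92 17) = c59e ← matches

3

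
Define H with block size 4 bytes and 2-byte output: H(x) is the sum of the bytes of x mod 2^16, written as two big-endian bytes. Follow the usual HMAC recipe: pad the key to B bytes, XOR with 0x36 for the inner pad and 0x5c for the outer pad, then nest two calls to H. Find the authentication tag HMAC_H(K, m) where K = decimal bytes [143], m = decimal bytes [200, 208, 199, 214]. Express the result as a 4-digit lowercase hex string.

Key decimal bytes [143] = 8f is 1 byte ≤ B = 4; zero-pad to 4 bytes: K' = 8f 00 00 00.
K' ⊕ ipad = b9 36 36 36.  K' ⊕ opad = d3 5c 5c 5c.
Inner input = (K'⊕ipad) ∥ m = b9 36 36 36 ∥ c8 d0 c7 d6.
Inner hash: sum = 185+54+54+54+200+208+199+214 = 1168 → 04 90.
Outer input = (K'⊕opad) ∥ inner = d3 5c 5c 5c ∥ 04 90.
Outer hash (tag): sum = 211+92+92+92+4+144 = 635 → 02 7b.

027b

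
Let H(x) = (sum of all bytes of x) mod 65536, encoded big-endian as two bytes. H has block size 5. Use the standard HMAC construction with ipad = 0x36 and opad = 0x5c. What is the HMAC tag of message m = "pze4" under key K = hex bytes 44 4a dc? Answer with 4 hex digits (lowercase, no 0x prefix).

0230

Key hex bytes 44 4a dc is 3 bytes ≤ B = 5; zero-pad to 5 bytes: K' = 44 4a dc 00 00.
K' ⊕ ipad = 72 7c ea 36 36.  K' ⊕ opad = 18 16 80 5c 5c.
Inner input = (K'⊕ipad) ∥ m = 72 7c ea 36 36 ∥ 70 7a 65 34.
Inner hash: sum = 114+124+234+54+54+112+122+101+52 = 967 → 03 c7.
Outer input = (K'⊕opad) ∥ inner = 18 16 80 5c 5c ∥ 03 c7.
Outer hash (tag): sum = 24+22+128+92+92+3+199 = 560 → 02 30.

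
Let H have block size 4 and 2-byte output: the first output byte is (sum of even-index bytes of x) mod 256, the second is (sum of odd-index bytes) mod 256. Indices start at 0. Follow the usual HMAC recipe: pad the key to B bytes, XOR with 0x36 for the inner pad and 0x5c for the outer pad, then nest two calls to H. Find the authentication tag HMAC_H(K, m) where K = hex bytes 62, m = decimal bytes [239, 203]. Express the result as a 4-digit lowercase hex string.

Key hex bytes 62 is 1 byte ≤ B = 4; zero-pad to 4 bytes: K' = 62 00 00 00.
K' ⊕ ipad = 54 36 36 36.  K' ⊕ opad = 3e 5c 5c 5c.
Inner input = (K'⊕ipad) ∥ m = 54 36 36 36 ∥ ef cb.
Inner hash: even-index sum = 377 mod 256 = 121; odd-index sum = 311 mod 256 = 55 → 79 37.
Outer input = (K'⊕opad) ∥ inner = 3e 5c 5c 5c ∥ 79 37.
Outer hash (tag): even-index sum = 275 mod 256 = 19; odd-index sum = 239 mod 256 = 239 → 13 ef.

13ef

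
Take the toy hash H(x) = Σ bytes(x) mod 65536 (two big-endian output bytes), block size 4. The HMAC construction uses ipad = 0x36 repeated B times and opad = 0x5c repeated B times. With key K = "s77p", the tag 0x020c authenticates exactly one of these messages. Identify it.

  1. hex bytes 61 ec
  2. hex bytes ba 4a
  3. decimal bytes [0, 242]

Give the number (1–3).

1

Key "s77p" = 73 37 37 70 is exactly B = 4 bytes: K' = 73 37 37 70.
K' ⊕ ipad = 45 01 01 46; K' ⊕ opad = 2f 6b 6b 2c.
m1: inner = H(45 01 01 46 61 ec) = 01 da; tag = H(2f 6b 6b 2c 01 da) = 020c ← matches
m2: inner = H(45 01 01 46 ba 4a) = 01 91; tag = H(2f 6b 6b 2c 01 91) = 01c3
m3: inner = H(45 01 01 46 00 f2) = 01 7f; tag = H(2f 6b 6b 2c 01 7f) = 01b1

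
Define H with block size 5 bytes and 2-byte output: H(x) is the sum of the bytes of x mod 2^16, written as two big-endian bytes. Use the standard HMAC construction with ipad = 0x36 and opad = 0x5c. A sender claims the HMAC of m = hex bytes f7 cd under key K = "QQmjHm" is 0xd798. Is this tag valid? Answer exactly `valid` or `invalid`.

invalid

Key "QQmjHm" = 51 51 6d 6a 48 6d is 6 bytes > B = 5, so hash it first: H(key) = 02 2e, then zero-pad to 5 bytes: K' = 02 2e 00 00 00.
K' ⊕ ipad = 34 18 36 36 36; K' ⊕ opad = 5e 72 5c 5c 5c.
Inner hash: sum = 52+24+54+54+54+247+205 = 690 → 02 b2.
Outer hash (recomputed tag): sum = 94+114+92+92+92+2+178 = 664 → 02 98.
Recomputed tag = 0298; claimed = d798 → mismatch.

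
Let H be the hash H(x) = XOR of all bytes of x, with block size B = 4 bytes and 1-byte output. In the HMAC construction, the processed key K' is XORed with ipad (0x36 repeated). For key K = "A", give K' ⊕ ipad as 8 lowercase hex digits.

Key "A" = 41 is 1 byte ≤ B = 4; zero-pad to 4 bytes: K' = 41 00 00 00.
XOR each byte with 0x36: 41⊕36=77, 00⊕36=36, 00⊕36=36, 00⊕36=36.

77363636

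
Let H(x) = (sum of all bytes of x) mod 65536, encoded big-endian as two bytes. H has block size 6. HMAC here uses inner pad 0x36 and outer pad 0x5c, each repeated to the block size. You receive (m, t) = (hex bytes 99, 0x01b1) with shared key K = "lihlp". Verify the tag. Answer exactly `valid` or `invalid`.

invalid

Key "lihlp" = 6c 69 68 6c 70 is 5 bytes ≤ B = 6; zero-pad to 6 bytes: K' = 6c 69 68 6c 70 00.
K' ⊕ ipad = 5a 5f 5e 5a 46 36; K' ⊕ opad = 30 35 34 30 2c 5c.
Inner hash: sum = 90+95+94+90+70+54+153 = 646 → 02 86.
Outer hash (recomputed tag): sum = 48+53+52+48+44+92+2+134 = 473 → 01 d9.
Recomputed tag = 01d9; claimed = 01b1 → mismatch.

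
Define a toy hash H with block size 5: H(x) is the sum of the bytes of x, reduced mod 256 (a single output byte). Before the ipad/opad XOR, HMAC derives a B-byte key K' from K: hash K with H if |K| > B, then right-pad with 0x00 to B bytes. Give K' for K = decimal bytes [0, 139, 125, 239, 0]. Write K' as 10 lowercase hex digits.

Key decimal bytes [0, 139, 125, 239, 0] = 00 8b 7d ef 00 is exactly B = 5 bytes: K' = 00 8b 7d ef 00.

008b7def00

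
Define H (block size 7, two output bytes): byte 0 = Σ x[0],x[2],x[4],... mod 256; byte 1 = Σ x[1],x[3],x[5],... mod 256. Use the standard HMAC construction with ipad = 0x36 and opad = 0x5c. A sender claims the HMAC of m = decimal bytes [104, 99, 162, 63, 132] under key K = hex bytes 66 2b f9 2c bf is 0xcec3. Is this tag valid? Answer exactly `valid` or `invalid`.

Key hex bytes 66 2b f9 2c bf is 5 bytes ≤ B = 7; zero-pad to 7 bytes: K' = 66 2b f9 2c bf 00 00.
K' ⊕ ipad = 50 1d cf 1a 89 36 36; K' ⊕ opad = 3a 77 a5 70 e3 5c 5c.
Inner hash: even-index sum = 640 mod 256 = 128; odd-index sum = 507 mod 256 = 251 → 80 fb.
Outer hash (recomputed tag): even-index sum = 793 mod 256 = 25; odd-index sum = 451 mod 256 = 195 → 19 c3.
Recomputed tag = 19c3; claimed = cec3 → mismatch.

invalid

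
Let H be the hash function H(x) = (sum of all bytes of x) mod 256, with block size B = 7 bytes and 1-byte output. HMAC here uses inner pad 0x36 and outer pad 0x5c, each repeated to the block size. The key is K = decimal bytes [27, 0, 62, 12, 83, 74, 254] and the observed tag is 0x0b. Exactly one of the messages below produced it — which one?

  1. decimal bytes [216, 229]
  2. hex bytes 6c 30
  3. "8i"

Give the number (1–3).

3

Key decimal bytes [27, 0, 62, 12, 83, 74, 254] = 1b 00 3e 0c 53 4a fe is exactly B = 7 bytes: K' = 1b 00 3e 0c 53 4a fe.
K' ⊕ ipad = 2d 36 08 3a 65 7c c8; K' ⊕ opad = 47 5c 62 50 0f 16 a2.
m1: inner = H(2d 36 08 3a 65 7c c8 d8 e5) = 0b; tag = H(47 5c 62 50 0f 16 a2 0b) = 27
m2: inner = H(2d 36 08 3a 65 7c c8 6c 30) = ea; tag = H(47 5c 62 50 0f 16 a2 ea) = 06
m3: inner = H(2d 36 08 3a 65 7c c8 38 69) = ef; tag = H(47 5c 62 50 0f 16 a2 ef) = 0b ← matches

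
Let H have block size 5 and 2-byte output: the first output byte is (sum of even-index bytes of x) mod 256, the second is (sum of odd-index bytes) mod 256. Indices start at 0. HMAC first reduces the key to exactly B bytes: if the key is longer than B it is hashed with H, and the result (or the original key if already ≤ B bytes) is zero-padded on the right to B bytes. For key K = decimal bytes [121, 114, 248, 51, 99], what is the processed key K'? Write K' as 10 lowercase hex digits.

Key decimal bytes [121, 114, 248, 51, 99] = 79 72 f8 33 63 is exactly B = 5 bytes: K' = 79 72 f8 33 63.

7972f83363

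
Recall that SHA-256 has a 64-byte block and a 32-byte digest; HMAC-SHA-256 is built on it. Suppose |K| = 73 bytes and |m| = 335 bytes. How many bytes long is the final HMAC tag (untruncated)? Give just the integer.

The tag is one SHA-256 digest: 32 bytes.

32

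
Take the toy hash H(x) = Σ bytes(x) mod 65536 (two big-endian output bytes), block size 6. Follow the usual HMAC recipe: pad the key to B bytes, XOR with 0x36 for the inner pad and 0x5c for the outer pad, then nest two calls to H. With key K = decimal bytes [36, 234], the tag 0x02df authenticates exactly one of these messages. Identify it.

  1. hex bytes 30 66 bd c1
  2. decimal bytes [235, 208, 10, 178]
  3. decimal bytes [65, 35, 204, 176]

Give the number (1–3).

2

Key decimal bytes [36, 234] = 24 ea is 2 bytes ≤ B = 6; zero-pad to 6 bytes: K' = 24 ea 00 00 00 00.
K' ⊕ ipad = 12 dc 36 36 36 36; K' ⊕ opad = 78 b6 5c 5c 5c 5c.
m1: inner = H(12 dc 36 36 36 36 30 66 bd c1) = 03 da; tag = H(78 b6 5c 5c 5c 5c 03 da) = 037b
m2: inner = H(12 dc 36 36 36 36 eb d0 0a b2) = 04 3d; tag = H(78 b6 5c 5c 5c 5c 04 3d) = 02df ← matches
m3: inner = H(12 dc 36 36 36 36 41 23 cc b0) = 03 a6; tag = H(78 b6 5c 5c 5c 5c 03 a6) = 0347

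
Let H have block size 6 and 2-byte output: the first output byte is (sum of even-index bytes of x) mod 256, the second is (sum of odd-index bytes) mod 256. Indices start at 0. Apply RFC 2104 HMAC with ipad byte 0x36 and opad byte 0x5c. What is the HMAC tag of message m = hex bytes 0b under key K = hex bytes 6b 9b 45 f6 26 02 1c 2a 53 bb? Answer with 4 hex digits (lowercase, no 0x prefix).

bb96

Key hex bytes 6b 9b 45 f6 26 02 1c 2a 53 bb is 10 bytes > B = 6, so hash it first: H(key) = 45 78, then zero-pad to 6 bytes: K' = 45 78 00 00 00 00.
K' ⊕ ipad = 73 4e 36 36 36 36.  K' ⊕ opad = 19 24 5c 5c 5c 5c.
Inner input = (K'⊕ipad) ∥ m = 73 4e 36 36 36 36 ∥ 0b.
Inner hash: even-index sum = 234 mod 256 = 234; odd-index sum = 186 mod 256 = 186 → ea ba.
Outer input = (K'⊕opad) ∥ inner = 19 24 5c 5c 5c 5c ∥ ea ba.
Outer hash (tag): even-index sum = 443 mod 256 = 187; odd-index sum = 406 mod 256 = 150 → bb 96.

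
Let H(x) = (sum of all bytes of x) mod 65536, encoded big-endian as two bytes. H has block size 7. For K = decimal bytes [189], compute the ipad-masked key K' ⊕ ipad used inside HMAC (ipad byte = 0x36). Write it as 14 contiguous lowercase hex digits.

8b363636363636

Key decimal bytes [189] = bd is 1 byte ≤ B = 7; zero-pad to 7 bytes: K' = bd 00 00 00 00 00 00.
XOR each byte with 0x36: bd⊕36=8b, 00⊕36=36, 00⊕36=36, 00⊕36=36, 00⊕36=36, 00⊕36=36, 00⊕36=36.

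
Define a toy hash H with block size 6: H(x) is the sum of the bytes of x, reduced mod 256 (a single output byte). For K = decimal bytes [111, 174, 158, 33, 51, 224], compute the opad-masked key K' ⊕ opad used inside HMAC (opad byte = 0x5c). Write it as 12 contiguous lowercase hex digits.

Key decimal bytes [111, 174, 158, 33, 51, 224] = 6f ae 9e 21 33 e0 is exactly B = 6 bytes: K' = 6f ae 9e 21 33 e0.
XOR each byte with 0x5c: 6f⊕5c=33, ae⊕5c=f2, 9e⊕5c=c2, 21⊕5c=7d, 33⊕5c=6f, e0⊕5c=bc.

33f2c27d6fbc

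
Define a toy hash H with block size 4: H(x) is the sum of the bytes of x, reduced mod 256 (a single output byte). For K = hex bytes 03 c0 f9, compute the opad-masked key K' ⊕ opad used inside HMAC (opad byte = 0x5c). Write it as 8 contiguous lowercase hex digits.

Key hex bytes 03 c0 f9 is 3 bytes ≤ B = 4; zero-pad to 4 bytes: K' = 03 c0 f9 00.
XOR each byte with 0x5c: 03⊕5c=5f, c0⊕5c=9c, f9⊕5c=a5, 00⊕5c=5c.

5f9ca55c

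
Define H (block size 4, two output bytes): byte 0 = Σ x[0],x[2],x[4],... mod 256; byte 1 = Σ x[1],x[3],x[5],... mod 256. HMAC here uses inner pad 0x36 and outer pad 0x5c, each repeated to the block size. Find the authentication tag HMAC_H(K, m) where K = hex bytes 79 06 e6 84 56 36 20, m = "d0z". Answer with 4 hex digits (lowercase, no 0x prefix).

dc54

Key hex bytes 79 06 e6 84 56 36 20 is 7 bytes > B = 4, so hash it first: H(key) = d5 c0, then zero-pad to 4 bytes: K' = d5 c0 00 00.
K' ⊕ ipad = e3 f6 36 36.  K' ⊕ opad = 89 9c 5c 5c.
Inner input = (K'⊕ipad) ∥ m = e3 f6 36 36 ∥ 64 30 7a.
Inner hash: even-index sum = 503 mod 256 = 247; odd-index sum = 348 mod 256 = 92 → f7 5c.
Outer input = (K'⊕opad) ∥ inner = 89 9c 5c 5c ∥ f7 5c.
Outer hash (tag): even-index sum = 476 mod 256 = 220; odd-index sum = 340 mod 256 = 84 → dc 54.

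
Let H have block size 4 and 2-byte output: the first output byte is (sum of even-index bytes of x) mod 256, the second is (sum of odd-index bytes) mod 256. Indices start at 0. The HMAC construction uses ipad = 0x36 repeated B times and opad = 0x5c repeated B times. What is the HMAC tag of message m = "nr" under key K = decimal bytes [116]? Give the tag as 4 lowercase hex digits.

Key decimal bytes [116] = 74 is 1 byte ≤ B = 4; zero-pad to 4 bytes: K' = 74 00 00 00.
K' ⊕ ipad = 42 36 36 36.  K' ⊕ opad = 28 5c 5c 5c.
Inner input = (K'⊕ipad) ∥ m = 42 36 36 36 ∥ 6e 72.
Inner hash: even-index sum = 230 mod 256 = 230; odd-index sum = 222 mod 256 = 222 → e6 de.
Outer input = (K'⊕opad) ∥ inner = 28 5c 5c 5c ∥ e6 de.
Outer hash (tag): even-index sum = 362 mod 256 = 106; odd-index sum = 406 mod 256 = 150 → 6a 96.

6a96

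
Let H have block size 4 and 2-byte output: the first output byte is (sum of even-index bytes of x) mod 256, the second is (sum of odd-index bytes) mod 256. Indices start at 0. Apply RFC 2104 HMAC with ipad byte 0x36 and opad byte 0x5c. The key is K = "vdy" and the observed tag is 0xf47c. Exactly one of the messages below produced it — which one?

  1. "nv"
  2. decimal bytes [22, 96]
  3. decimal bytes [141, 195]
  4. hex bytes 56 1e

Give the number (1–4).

2

Key "vdy" = 76 64 79 is 3 bytes ≤ B = 4; zero-pad to 4 bytes: K' = 76 64 79 00.
K' ⊕ ipad = 40 52 4f 36; K' ⊕ opad = 2a 38 25 5c.
m1: inner = H(40 52 4f 36 6e 76) = fd fe; tag = H(2a 38 25 5c fd fe) = 4c92
m2: inner = H(40 52 4f 36 16 60) = a5 e8; tag = H(2a 38 25 5c a5 e8) = f47c ← matches
m3: inner = H(40 52 4f 36 8d c3) = 1c 4b; tag = H(2a 38 25 5c 1c 4b) = 6bdf
m4: inner = H(40 52 4f 36 56 1e) = e5 a6; tag = H(2a 38 25 5c e5 a6) = 343a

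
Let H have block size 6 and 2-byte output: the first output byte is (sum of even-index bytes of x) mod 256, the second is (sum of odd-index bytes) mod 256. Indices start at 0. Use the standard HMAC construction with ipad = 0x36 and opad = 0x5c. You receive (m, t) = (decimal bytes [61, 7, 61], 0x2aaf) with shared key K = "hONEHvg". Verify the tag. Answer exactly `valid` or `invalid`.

Key "hONEHvg" = 68 4f 4e 45 48 76 67 is 7 bytes > B = 6, so hash it first: H(key) = 65 0a, then zero-pad to 6 bytes: K' = 65 0a 00 00 00 00.
K' ⊕ ipad = 53 3c 36 36 36 36; K' ⊕ opad = 39 56 5c 5c 5c 5c.
Inner hash: even-index sum = 313 mod 256 = 57; odd-index sum = 175 mod 256 = 175 → 39 af.
Outer hash (recomputed tag): even-index sum = 298 mod 256 = 42; odd-index sum = 445 mod 256 = 189 → 2a bd.
Recomputed tag = 2abd; claimed = 2aaf → mismatch.

invalid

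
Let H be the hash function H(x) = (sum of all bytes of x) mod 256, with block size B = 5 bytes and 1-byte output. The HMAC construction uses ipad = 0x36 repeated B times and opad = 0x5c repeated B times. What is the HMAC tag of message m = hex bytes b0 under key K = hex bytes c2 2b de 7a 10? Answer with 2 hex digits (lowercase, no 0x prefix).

Key hex bytes c2 2b de 7a 10 is exactly B = 5 bytes: K' = c2 2b de 7a 10.
K' ⊕ ipad = f4 1d e8 4c 26.  K' ⊕ opad = 9e 77 82 26 4c.
Inner input = (K'⊕ipad) ∥ m = f4 1d e8 4c 26 ∥ b0.
Inner hash: sum = 244+29+232+76+38+176 = 795; mod 256 = 27 → 1b.
Outer input = (K'⊕opad) ∥ inner = 9e 77 82 26 4c ∥ 1b.
Outer hash (tag): sum = 158+119+130+38+76+27 = 548; mod 256 = 36 → 24.

24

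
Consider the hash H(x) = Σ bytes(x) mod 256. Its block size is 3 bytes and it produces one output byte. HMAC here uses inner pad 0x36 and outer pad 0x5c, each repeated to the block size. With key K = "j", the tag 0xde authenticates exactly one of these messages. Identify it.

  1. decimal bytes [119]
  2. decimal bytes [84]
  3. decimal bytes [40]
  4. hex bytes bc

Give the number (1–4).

Key "j" = 6a is 1 byte ≤ B = 3; zero-pad to 3 bytes: K' = 6a 00 00.
K' ⊕ ipad = 5c 36 36; K' ⊕ opad = 36 5c 5c.
m1: inner = H(5c 36 36 77) = 3f; tag = H(36 5c 5c 3f) = 2d
m2: inner = H(5c 36 36 54) = 1c; tag = H(36 5c 5c 1c) = 0a
m3: inner = H(5c 36 36 28) = f0; tag = H(36 5c 5c f0) = de ← matches
m4: inner = H(5c 36 36 bc) = 84; tag = H(36 5c 5c 84) = 72

3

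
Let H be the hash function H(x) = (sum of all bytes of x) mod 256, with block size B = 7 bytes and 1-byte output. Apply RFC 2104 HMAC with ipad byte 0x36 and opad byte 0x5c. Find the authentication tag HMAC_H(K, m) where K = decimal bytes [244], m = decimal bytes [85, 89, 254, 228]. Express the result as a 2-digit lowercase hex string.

Key decimal bytes [244] = f4 is 1 byte ≤ B = 7; zero-pad to 7 bytes: K' = f4 00 00 00 00 00 00.
K' ⊕ ipad = c2 36 36 36 36 36 36.  K' ⊕ opad = a8 5c 5c 5c 5c 5c 5c.
Inner input = (K'⊕ipad) ∥ m = c2 36 36 36 36 36 36 ∥ 55 59 fe e4.
Inner hash: sum = 194+54+54+54+54+54+54+85+89+254+228 = 1174; mod 256 = 150 → 96.
Outer input = (K'⊕opad) ∥ inner = a8 5c 5c 5c 5c 5c 5c ∥ 96.
Outer hash (tag): sum = 168+92+92+92+92+92+92+150 = 870; mod 256 = 102 → 66.

66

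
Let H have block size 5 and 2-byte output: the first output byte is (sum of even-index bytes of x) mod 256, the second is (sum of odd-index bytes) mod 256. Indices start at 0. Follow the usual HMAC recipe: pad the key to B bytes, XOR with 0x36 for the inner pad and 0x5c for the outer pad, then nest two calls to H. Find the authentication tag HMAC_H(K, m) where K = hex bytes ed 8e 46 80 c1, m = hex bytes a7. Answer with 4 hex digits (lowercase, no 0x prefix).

Key hex bytes ed 8e 46 80 c1 is exactly B = 5 bytes: K' = ed 8e 46 80 c1.
K' ⊕ ipad = db b8 70 b6 f7.  K' ⊕ opad = b1 d2 1a dc 9d.
Inner input = (K'⊕ipad) ∥ m = db b8 70 b6 f7 ∥ a7.
Inner hash: even-index sum = 578 mod 256 = 66; odd-index sum = 533 mod 256 = 21 → 42 15.
Outer input = (K'⊕opad) ∥ inner = b1 d2 1a dc 9d ∥ 42 15.
Outer hash (tag): even-index sum = 381 mod 256 = 125; odd-index sum = 496 mod 256 = 240 → 7d f0.

7df0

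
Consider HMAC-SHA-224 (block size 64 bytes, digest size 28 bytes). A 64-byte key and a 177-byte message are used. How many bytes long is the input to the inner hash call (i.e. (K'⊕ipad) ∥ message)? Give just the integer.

Key is 64 ≤ 64 bytes, zero-padded: |K'| = 64.
Inner input = (K'⊕ipad) ∥ m → 64 + 177 = 241 bytes.

241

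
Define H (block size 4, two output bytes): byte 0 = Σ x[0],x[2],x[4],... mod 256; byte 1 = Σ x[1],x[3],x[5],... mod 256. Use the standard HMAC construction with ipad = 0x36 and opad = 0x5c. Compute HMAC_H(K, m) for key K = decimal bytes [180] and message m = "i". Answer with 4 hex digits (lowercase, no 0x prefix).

Key decimal bytes [180] = b4 is 1 byte ≤ B = 4; zero-pad to 4 bytes: K' = b4 00 00 00.
K' ⊕ ipad = 82 36 36 36.  K' ⊕ opad = e8 5c 5c 5c.
Inner input = (K'⊕ipad) ∥ m = 82 36 36 36 ∥ 69.
Inner hash: even-index sum = 289 mod 256 = 33; odd-index sum = 108 mod 256 = 108 → 21 6c.
Outer input = (K'⊕opad) ∥ inner = e8 5c 5c 5c ∥ 21 6c.
Outer hash (tag): even-index sum = 357 mod 256 = 101; odd-index sum = 292 mod 256 = 36 → 65 24.

6524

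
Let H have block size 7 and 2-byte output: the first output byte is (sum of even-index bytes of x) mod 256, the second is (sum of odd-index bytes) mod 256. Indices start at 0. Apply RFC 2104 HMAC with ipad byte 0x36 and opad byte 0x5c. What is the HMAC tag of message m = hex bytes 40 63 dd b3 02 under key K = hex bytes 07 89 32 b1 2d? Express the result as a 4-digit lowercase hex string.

31ba

Key hex bytes 07 89 32 b1 2d is 5 bytes ≤ B = 7; zero-pad to 7 bytes: K' = 07 89 32 b1 2d 00 00.
K' ⊕ ipad = 31 bf 04 87 1b 36 36.  K' ⊕ opad = 5b d5 6e ed 71 5c 5c.
Inner input = (K'⊕ipad) ∥ m = 31 bf 04 87 1b 36 36 ∥ 40 63 dd b3 02.
Inner hash: even-index sum = 412 mod 256 = 156; odd-index sum = 667 mod 256 = 155 → 9c 9b.
Outer input = (K'⊕opad) ∥ inner = 5b d5 6e ed 71 5c 5c ∥ 9c 9b.
Outer hash (tag): even-index sum = 561 mod 256 = 49; odd-index sum = 698 mod 256 = 186 → 31 ba.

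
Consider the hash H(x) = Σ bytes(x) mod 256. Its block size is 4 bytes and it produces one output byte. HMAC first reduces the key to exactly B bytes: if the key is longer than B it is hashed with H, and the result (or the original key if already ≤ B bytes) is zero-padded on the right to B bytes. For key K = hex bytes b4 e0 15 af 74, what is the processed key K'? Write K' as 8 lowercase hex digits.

|K| = 5 > B = 4, so first hash the key.
H(K): sum = 180+224+21+175+116 = 716; mod 256 = 204 → cc.
Zero-pad H(K) = cc to 4 bytes: K' = cc 00 00 00.

cc000000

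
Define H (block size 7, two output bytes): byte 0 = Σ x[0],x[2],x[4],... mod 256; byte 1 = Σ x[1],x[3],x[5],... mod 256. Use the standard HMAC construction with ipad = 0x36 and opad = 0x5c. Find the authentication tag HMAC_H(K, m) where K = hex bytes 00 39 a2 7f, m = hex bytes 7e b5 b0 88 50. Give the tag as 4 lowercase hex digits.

Key hex bytes 00 39 a2 7f is 4 bytes ≤ B = 7; zero-pad to 7 bytes: K' = 00 39 a2 7f 00 00 00.
K' ⊕ ipad = 36 0f 94 49 36 36 36.  K' ⊕ opad = 5c 65 fe 23 5c 5c 5c.
Inner input = (K'⊕ipad) ∥ m = 36 0f 94 49 36 36 36 ∥ 7e b5 b0 88 50.
Inner hash: even-index sum = 627 mod 256 = 115; odd-index sum = 524 mod 256 = 12 → 73 0c.
Outer input = (K'⊕opad) ∥ inner = 5c 65 fe 23 5c 5c 5c ∥ 73 0c.
Outer hash (tag): even-index sum = 542 mod 256 = 30; odd-index sum = 343 mod 256 = 87 → 1e 57.

1e57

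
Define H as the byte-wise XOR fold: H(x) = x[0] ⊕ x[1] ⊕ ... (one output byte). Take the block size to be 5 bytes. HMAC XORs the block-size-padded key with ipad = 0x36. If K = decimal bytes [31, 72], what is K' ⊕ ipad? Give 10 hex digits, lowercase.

297e363636

Key decimal bytes [31, 72] = 1f 48 is 2 bytes ≤ B = 5; zero-pad to 5 bytes: K' = 1f 48 00 00 00.
XOR each byte with 0x36: 1f⊕36=29, 48⊕36=7e, 00⊕36=36, 00⊕36=36, 00⊕36=36.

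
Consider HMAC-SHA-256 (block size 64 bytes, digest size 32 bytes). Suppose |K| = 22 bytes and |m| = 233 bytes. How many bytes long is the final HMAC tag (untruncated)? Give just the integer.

32

The tag is one SHA-256 digest: 32 bytes.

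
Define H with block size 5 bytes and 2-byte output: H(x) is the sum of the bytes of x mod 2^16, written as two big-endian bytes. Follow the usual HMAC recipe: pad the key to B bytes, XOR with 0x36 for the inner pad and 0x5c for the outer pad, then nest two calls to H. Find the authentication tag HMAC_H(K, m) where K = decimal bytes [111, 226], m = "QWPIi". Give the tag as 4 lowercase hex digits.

0281

Key decimal bytes [111, 226] = 6f e2 is 2 bytes ≤ B = 5; zero-pad to 5 bytes: K' = 6f e2 00 00 00.
K' ⊕ ipad = 59 d4 36 36 36.  K' ⊕ opad = 33 be 5c 5c 5c.
Inner input = (K'⊕ipad) ∥ m = 59 d4 36 36 36 ∥ 51 57 50 49 69.
Inner hash: sum = 89+212+54+54+54+81+87+80+73+105 = 889 → 03 79.
Outer input = (K'⊕opad) ∥ inner = 33 be 5c 5c 5c ∥ 03 79.
Outer hash (tag): sum = 51+190+92+92+92+3+121 = 641 → 02 81.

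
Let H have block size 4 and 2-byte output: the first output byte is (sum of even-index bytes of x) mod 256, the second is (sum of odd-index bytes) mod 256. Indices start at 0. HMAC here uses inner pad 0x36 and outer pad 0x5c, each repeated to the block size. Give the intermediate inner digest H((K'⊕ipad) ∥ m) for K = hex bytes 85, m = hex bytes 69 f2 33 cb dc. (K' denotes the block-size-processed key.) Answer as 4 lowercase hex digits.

6129

Key hex bytes 85 is 1 byte ≤ B = 4; zero-pad to 4 bytes: K' = 85 00 00 00.
K' ⊕ ipad = b3 36 36 36.
Inner input = b3 36 36 36 ∥ 69 f2 33 cb dc.
Inner hash: even-index sum = 609 mod 256 = 97; odd-index sum = 553 mod 256 = 41 → 61 29.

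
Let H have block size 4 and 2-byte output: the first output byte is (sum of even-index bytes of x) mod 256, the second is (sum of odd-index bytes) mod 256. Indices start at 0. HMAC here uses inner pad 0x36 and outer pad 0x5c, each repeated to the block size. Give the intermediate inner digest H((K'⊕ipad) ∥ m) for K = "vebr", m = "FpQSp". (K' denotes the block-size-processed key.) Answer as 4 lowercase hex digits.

Key "vebr" = 76 65 62 72 is exactly B = 4 bytes: K' = 76 65 62 72.
K' ⊕ ipad = 40 53 54 44.
Inner input = 40 53 54 44 ∥ 46 70 51 53 70.
Inner hash: even-index sum = 411 mod 256 = 155; odd-index sum = 346 mod 256 = 90 → 9b 5a.

9b5a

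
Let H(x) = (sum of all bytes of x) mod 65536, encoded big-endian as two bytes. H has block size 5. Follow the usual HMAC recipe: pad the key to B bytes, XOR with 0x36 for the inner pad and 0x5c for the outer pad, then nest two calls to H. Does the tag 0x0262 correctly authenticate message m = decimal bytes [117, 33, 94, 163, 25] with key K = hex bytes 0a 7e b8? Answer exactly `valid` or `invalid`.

invalid

Key hex bytes 0a 7e b8 is 3 bytes ≤ B = 5; zero-pad to 5 bytes: K' = 0a 7e b8 00 00.
K' ⊕ ipad = 3c 48 8e 36 36; K' ⊕ opad = 56 22 e4 5c 5c.
Inner hash: sum = 60+72+142+54+54+117+33+94+163+25 = 814 → 03 2e.
Outer hash (recomputed tag): sum = 86+34+228+92+92+3+46 = 581 → 02 45.
Recomputed tag = 0245; claimed = 0262 → mismatch.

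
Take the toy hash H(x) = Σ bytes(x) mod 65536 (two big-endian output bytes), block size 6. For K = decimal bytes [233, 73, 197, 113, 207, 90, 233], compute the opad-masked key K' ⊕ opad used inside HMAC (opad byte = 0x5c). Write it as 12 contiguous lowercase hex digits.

58265c5c5c5c

Key decimal bytes [233, 73, 197, 113, 207, 90, 233] = e9 49 c5 71 cf 5a e9 is 7 bytes > B = 6, so hash it first: H(key) = 04 7a, then zero-pad to 6 bytes: K' = 04 7a 00 00 00 00.
XOR each byte with 0x5c: 04⊕5c=58, 7a⊕5c=26, 00⊕5c=5c, 00⊕5c=5c, 00⊕5c=5c, 00⊕5c=5c.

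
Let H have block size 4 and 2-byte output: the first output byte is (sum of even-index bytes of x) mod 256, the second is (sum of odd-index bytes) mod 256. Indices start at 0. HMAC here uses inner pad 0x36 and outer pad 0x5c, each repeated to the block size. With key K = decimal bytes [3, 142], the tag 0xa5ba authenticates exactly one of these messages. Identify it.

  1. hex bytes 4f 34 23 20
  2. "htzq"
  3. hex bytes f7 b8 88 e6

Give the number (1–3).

Key decimal bytes [3, 142] = 03 8e is 2 bytes ≤ B = 4; zero-pad to 4 bytes: K' = 03 8e 00 00.
K' ⊕ ipad = 35 b8 36 36; K' ⊕ opad = 5f d2 5c 5c.
m1: inner = H(35 b8 36 36 4f 34 23 20) = dd 42; tag = H(5f d2 5c 5c dd 42) = 9870
m2: inner = H(35 b8 36 36 68 74 7a 71) = 4d d3; tag = H(5f d2 5c 5c 4d d3) = 0801
m3: inner = H(35 b8 36 36 f7 b8 88 e6) = ea 8c; tag = H(5f d2 5c 5c ea 8c) = a5ba ← matches

3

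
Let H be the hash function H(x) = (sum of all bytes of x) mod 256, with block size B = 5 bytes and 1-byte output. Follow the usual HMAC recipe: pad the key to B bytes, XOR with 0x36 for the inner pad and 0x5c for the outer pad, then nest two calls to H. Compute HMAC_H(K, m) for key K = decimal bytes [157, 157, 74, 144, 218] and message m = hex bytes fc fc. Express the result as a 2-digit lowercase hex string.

Key decimal bytes [157, 157, 74, 144, 218] = 9d 9d 4a 90 da is exactly B = 5 bytes: K' = 9d 9d 4a 90 da.
K' ⊕ ipad = ab ab 7c a6 ec.  K' ⊕ opad = c1 c1 16 cc 86.
Inner input = (K'⊕ipad) ∥ m = ab ab 7c a6 ec ∥ fc fc.
Inner hash: sum = 171+171+124+166+236+252+252 = 1372; mod 256 = 92 → 5c.
Outer input = (K'⊕opad) ∥ inner = c1 c1 16 cc 86 ∥ 5c.
Outer hash (tag): sum = 193+193+22+204+134+92 = 838; mod 256 = 70 → 46.

46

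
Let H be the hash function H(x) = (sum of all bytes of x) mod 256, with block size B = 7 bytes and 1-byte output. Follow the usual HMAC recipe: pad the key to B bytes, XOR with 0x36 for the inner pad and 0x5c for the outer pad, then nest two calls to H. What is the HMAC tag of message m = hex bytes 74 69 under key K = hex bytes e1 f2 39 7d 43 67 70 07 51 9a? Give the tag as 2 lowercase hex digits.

Key hex bytes e1 f2 39 7d 43 67 70 07 51 9a is 10 bytes > B = 7, so hash it first: H(key) = 95, then zero-pad to 7 bytes: K' = 95 00 00 00 00 00 00.
K' ⊕ ipad = a3 36 36 36 36 36 36.  K' ⊕ opad = c9 5c 5c 5c 5c 5c 5c.
Inner input = (K'⊕ipad) ∥ m = a3 36 36 36 36 36 36 ∥ 74 69.
Inner hash: sum = 163+54+54+54+54+54+54+116+105 = 708; mod 256 = 196 → c4.
Outer input = (K'⊕opad) ∥ inner = c9 5c 5c 5c 5c 5c 5c ∥ c4.
Outer hash (tag): sum = 201+92+92+92+92+92+92+196 = 949; mod 256 = 181 → b5.

b5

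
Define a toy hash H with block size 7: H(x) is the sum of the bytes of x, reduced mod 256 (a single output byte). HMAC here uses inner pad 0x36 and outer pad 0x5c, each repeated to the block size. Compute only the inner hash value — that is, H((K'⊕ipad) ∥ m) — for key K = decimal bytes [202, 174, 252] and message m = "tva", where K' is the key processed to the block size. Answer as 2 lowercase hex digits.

81

Key decimal bytes [202, 174, 252] = ca ae fc is 3 bytes ≤ B = 7; zero-pad to 7 bytes: K' = ca ae fc 00 00 00 00.
K' ⊕ ipad = fc 98 ca 36 36 36 36.
Inner input = fc 98 ca 36 36 36 36 ∥ 74 76 61.
Inner hash: sum = 252+152+202+54+54+54+54+116+118+97 = 1153; mod 256 = 129 → 81.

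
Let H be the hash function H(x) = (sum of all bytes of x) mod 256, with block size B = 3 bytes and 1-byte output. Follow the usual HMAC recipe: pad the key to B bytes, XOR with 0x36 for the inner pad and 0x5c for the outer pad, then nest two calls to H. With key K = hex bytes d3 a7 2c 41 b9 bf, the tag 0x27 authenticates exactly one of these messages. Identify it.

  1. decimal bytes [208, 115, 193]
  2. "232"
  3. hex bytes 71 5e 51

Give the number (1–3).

2

Key hex bytes d3 a7 2c 41 b9 bf is 6 bytes > B = 3, so hash it first: H(key) = 5f, then zero-pad to 3 bytes: K' = 5f 00 00.
K' ⊕ ipad = 69 36 36; K' ⊕ opad = 03 5c 5c.
m1: inner = H(69 36 36 d0 73 c1) = d9; tag = H(03 5c 5c d9) = 94
m2: inner = H(69 36 36 32 33 32) = 6c; tag = H(03 5c 5c 6c) = 27 ← matches
m3: inner = H(69 36 36 71 5e 51) = f5; tag = H(03 5c 5c f5) = b0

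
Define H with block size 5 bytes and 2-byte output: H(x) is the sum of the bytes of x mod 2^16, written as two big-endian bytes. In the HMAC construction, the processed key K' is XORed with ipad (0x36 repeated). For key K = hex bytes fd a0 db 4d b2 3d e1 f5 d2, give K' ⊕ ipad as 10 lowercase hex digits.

306a363636

Key hex bytes fd a0 db 4d b2 3d e1 f5 d2 is 9 bytes > B = 5, so hash it first: H(key) = 06 5c, then zero-pad to 5 bytes: K' = 06 5c 00 00 00.
XOR each byte with 0x36: 06⊕36=30, 5c⊕36=6a, 00⊕36=36, 00⊕36=36, 00⊕36=36.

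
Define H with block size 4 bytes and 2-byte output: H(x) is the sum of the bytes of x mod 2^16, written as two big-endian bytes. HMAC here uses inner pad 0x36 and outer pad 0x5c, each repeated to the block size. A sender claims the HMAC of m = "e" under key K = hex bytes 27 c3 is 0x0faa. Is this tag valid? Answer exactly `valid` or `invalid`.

invalid

Key hex bytes 27 c3 is 2 bytes ≤ B = 4; zero-pad to 4 bytes: K' = 27 c3 00 00.
K' ⊕ ipad = 11 f5 36 36; K' ⊕ opad = 7b 9f 5c 5c.
Inner hash: sum = 17+245+54+54+101 = 471 → 01 d7.
Outer hash (recomputed tag): sum = 123+159+92+92+1+215 = 682 → 02 aa.
Recomputed tag = 02aa; claimed = 0faa → mismatch.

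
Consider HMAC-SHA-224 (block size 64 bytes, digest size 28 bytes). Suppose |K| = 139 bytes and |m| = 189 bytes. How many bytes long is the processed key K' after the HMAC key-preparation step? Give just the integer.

Key is 139 > 64 bytes, so it is hashed to 28 bytes then zero-padded to 64: |K'| = 64.

64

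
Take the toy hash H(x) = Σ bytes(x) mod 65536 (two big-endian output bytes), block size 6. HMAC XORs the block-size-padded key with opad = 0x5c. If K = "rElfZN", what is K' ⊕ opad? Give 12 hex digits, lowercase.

Key "rElfZN" = 72 45 6c 66 5a 4e is exactly B = 6 bytes: K' = 72 45 6c 66 5a 4e.
XOR each byte with 0x5c: 72⊕5c=2e, 45⊕5c=19, 6c⊕5c=30, 66⊕5c=3a, 5a⊕5c=06, 4e⊕5c=12.

2e19303a0612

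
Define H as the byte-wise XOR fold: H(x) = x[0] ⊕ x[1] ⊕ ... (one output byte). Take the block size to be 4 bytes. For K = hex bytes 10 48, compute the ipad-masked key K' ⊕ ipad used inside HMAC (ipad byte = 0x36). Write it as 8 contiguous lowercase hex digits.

Key hex bytes 10 48 is 2 bytes ≤ B = 4; zero-pad to 4 bytes: K' = 10 48 00 00.
XOR each byte with 0x36: 10⊕36=26, 48⊕36=7e, 00⊕36=36, 00⊕36=36.

267e3636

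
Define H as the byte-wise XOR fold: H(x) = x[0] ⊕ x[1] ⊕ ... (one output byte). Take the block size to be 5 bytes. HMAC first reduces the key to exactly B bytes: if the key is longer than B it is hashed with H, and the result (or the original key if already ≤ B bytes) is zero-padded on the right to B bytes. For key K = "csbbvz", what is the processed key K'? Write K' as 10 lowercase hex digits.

|K| = 6 > B = 5, so first hash the key.
H(K): XOR 63⊕73⊕62⊕62⊕76⊕7a = 1c.
Zero-pad H(K) = 1c to 5 bytes: K' = 1c 00 00 00 00.

1c00000000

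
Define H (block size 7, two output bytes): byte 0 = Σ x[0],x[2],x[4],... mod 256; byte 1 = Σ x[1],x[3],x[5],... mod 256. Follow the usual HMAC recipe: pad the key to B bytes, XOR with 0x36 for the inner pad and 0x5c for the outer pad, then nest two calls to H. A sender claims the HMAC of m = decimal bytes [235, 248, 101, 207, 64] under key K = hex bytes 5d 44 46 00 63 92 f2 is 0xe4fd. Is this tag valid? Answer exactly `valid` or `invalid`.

valid

Key hex bytes 5d 44 46 00 63 92 f2 is exactly B = 7 bytes: K' = 5d 44 46 00 63 92 f2.
K' ⊕ ipad = 6b 72 70 36 55 a4 c4; K' ⊕ opad = 01 18 1a 5c 3f ce ae.
Inner hash: even-index sum = 955 mod 256 = 187; odd-index sum = 732 mod 256 = 220 → bb dc.
Outer hash (recomputed tag): even-index sum = 484 mod 256 = 228; odd-index sum = 509 mod 256 = 253 → e4 fd.
Recomputed tag = e4fd; claimed = e4fd → match.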